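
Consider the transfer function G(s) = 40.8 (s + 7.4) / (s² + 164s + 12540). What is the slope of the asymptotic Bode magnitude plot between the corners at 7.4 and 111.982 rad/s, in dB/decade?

20 dB/decade

In this band the factors already past their corner are: zero at 7.4; net slope = 20 dB/decade.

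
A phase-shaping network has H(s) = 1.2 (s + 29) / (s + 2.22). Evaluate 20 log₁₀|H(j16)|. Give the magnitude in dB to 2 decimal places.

|j16 + 29| = √(16² + 29²) = 33.12
|j16 + 2.22| = √(16² + 2.22²) = 16.15
|H(j16)| = 1.2 × 33.12 / 16.15 = 2.4605
20 log₁₀(2.4605) = 7.820 dB

7.82 dB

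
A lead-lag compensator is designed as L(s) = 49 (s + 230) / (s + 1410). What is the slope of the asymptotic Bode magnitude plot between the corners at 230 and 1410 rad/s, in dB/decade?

20 dB/decade

In this band the factors already past their corner are: zero at 230; net slope = 20 dB/decade.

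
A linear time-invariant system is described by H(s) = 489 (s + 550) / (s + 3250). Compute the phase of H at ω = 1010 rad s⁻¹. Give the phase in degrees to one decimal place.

∠(j1010 + 550) = arctan(1010/550) = 61.43°
∠(j1010 + 3250) = arctan(1010/3250) = 17.26°
∠H(j1010) = 61.43° − 17.26° = 44.17°

44.2°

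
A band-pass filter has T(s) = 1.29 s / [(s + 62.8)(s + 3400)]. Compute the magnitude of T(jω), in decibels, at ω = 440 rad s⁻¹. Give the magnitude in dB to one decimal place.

-68.6 dB

|j440| = 440
|j440 + 62.8| = √(440² + 62.8²) = 444.5
|j440 + 3400| = √(440² + 3400²) = 3428
|T(j440)| = 1.29 × 440 / (444.5 × 3428) = 0.0003725
20 log₁₀(0.0003725) = -68.58 dB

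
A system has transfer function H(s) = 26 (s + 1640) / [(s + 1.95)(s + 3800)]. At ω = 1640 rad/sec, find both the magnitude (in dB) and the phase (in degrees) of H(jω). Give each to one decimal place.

|j1640 + 1640| = √(1640² + 1640²) = 2319
|j1640 + 1.95| = √(1640² + 1.95²) = 1640
|j1640 + 3800| = √(1640² + 3800²) = 4139
|H(j1640)| = 26 × 2319 / (1640 × 4139) = 0.0088841
20 log₁₀(0.0088841) = -41.03 dB
∠(j1640 + 1640) = arctan(1640/1640) = 45.00°
∠(j1640 + 1.95) = arctan(1640/1.95) = 89.93°
∠(j1640 + 3800) = arctan(1640/3800) = 23.34°
∠H(j1640) = 45.00° − (89.93° + 23.34°) = -68.28°

|H| = -41.0 dB, ∠H = -68.3°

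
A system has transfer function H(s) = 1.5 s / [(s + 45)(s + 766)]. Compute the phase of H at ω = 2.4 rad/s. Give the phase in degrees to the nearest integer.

87°

∠(j2.4) = 90.00°
∠(j2.4 + 45) = arctan(2.4/45) = 3.05°
∠(j2.4 + 766) = arctan(2.4/766) = 0.18°
∠H(j2.4) = 90.00° − (3.05° + 0.18°) = 86.77°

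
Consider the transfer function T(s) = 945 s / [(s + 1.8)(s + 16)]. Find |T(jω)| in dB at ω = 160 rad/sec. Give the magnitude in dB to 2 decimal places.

15.38 dB

|j160| = 160
|j160 + 1.8| = √(160² + 1.8²) = 160
|j160 + 16| = √(160² + 16²) = 160.8
|T(j160)| = 945 × 160 / (160 × 160.8) = 5.8766
20 log₁₀(5.8766) = 15.382 dB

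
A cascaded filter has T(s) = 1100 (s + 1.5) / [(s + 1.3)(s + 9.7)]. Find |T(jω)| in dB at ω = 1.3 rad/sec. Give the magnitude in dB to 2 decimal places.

|j1.3 + 1.5| = √(1.3² + 1.5²) = 1.985
|j1.3 + 1.3| = √(1.3² + 1.3²) = 1.838
|j1.3 + 9.7| = √(1.3² + 9.7²) = 9.787
|T(j1.3)| = 1100 × 1.985 / (1.838 × 9.787) = 121.35
20 log₁₀(121.35) = 41.681 dB

41.68 dB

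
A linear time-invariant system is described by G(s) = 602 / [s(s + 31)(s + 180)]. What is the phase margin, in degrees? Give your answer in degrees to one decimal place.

89.8°

Gain crossover: |G(jω)| = 1 at ω ≈ 0.108 rad/s.
∠G(j0.108) = −90° − arctan(0.108/31) − arctan(0.108/180) ≈ -90.23°
PM = 180° + (-90.23°) = 89.77°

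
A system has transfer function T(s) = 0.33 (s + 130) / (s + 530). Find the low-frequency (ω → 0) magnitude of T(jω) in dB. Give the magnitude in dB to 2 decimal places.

T(0) = 0.33 × 130 / 530 = 0.080943
20 log₁₀(0.080943) = -21.836 dB

-21.84 dB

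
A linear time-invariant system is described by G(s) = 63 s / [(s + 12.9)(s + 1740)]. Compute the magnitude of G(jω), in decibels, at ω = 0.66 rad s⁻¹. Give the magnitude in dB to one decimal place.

-54.7 dB

|j0.66| = 0.66
|j0.66 + 12.9| = √(0.66² + 12.9²) = 12.92
|j0.66 + 1740| = √(0.66² + 1740²) = 1740
|G(j0.66)| = 63 × 0.66 / (12.92 × 1740) = 0.00185
20 log₁₀(0.00185) = -54.66 dB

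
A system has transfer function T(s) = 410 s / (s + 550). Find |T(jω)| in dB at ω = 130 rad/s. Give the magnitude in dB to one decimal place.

39.5 dB

|j130| = 130
|j130 + 550| = √(130² + 550²) = 565.2
|T(j130)| = 410 × 130 / 565.2 = 94.31
20 log₁₀(94.31) = 39.49 dB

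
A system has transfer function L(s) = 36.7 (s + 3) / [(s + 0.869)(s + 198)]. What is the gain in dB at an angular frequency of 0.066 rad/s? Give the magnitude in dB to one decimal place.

-3.9 dB

|j0.066 + 3| = √(0.066² + 3²) = 3.001
|j0.066 + 0.869| = √(0.066² + 0.869²) = 0.8715
|j0.066 + 198| = √(0.066² + 198²) = 198
|L(j0.066)| = 36.7 × 3.001 / (0.8715 × 198) = 0.6382
20 log₁₀(0.6382) = -3.90 dB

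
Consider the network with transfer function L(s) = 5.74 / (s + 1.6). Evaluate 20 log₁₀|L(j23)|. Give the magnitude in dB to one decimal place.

|j23 + 1.6| = √(23² + 1.6²) = 23.06
|L(j23)| = 5.74 / 23.06 = 0.24896
20 log₁₀(0.24896) = -12.08 dB

-12.1 dB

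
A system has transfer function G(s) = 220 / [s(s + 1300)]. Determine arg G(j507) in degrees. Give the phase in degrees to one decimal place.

-111.3°

∠(j507 + 1300) = arctan(507/1300) = 21.31°
∠(j507) = 90.00°
∠G(j507) = − (21.31° + 90.00°) = -111.31°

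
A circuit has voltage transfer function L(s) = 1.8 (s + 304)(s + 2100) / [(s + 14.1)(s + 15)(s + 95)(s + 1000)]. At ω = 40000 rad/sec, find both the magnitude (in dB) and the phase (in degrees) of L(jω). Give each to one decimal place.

|j40000 + 304| = √(40000² + 304²) = 4e+04
|j40000 + 2100| = √(40000² + 2100²) = 4.006e+04
|j40000 + 14.1| = √(40000² + 14.1²) = 4e+04
|j40000 + 15| = √(40000² + 15²) = 4e+04
|j40000 + 95| = √(40000² + 95²) = 4e+04
|j40000 + 1000| = √(40000² + 1000²) = 4.001e+04
|L(j40000)| = 1.8 × 4e+04 × 4.006e+04 / (4e+04 × 4e+04 × 4e+04 × 4.001e+04) = 1.1262e-09
20 log₁₀(1.1262e-09) = -178.97 dB
∠(j40000 + 304) = arctan(40000/304) = 89.56°
∠(j40000 + 2100) = arctan(40000/2100) = 86.99°
∠(j40000 + 14.1) = arctan(40000/14.1) = 89.98°
∠(j40000 + 15) = arctan(40000/15) = 89.98°
∠(j40000 + 95) = arctan(40000/95) = 89.86°
∠(j40000 + 1000) = arctan(40000/1000) = 88.57°
∠L(j40000) = 89.56° + 86.99° − (89.98° + 89.98° + 89.86° + 88.57°) = -181.83°

|L| = -179.0 dB, ∠L = -181.8 deg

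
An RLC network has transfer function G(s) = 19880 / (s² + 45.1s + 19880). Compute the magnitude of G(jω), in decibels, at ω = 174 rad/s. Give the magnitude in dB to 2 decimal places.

3.67 dB

|(j174)² + 45.1(j174) + 19880| = |-10396 + j7847.4| = 1.303e+04
|G(j174)| = 19880 / 1.303e+04 = 1.5263
20 log₁₀(1.5263) = 3.673 dB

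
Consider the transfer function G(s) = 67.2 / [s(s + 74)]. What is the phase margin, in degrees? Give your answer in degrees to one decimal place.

Gain crossover: |G(jω)| = 1 at ω ≈ 0.908 rad/s.
∠G(j0.908) = −90° − arctan(0.908/74) ≈ -90.70°
PM = 180° + (-90.70°) = 89.30°

89.3°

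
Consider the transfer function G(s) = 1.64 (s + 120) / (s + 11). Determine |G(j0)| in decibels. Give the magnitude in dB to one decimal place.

25.1 dB

G(0) = 1.64 × 120 / 11 = 17.891
20 log₁₀(17.891) = 25.05 dB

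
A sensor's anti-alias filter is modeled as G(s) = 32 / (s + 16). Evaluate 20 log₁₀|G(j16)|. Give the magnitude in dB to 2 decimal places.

3.01 dB

|j16 + 16| = √(16² + 16²) = 22.63
|G(j16)| = 32 / 22.63 = 1.4142
20 log₁₀(1.4142) = 3.010 dB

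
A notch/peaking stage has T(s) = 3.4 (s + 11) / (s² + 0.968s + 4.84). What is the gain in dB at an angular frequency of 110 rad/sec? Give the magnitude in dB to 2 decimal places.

-30.15 dB

|j110 + 11| = √(110² + 11²) = 110.5
|(j110)² + 0.968(j110) + 4.84| = |-12095 + j106.48| = 1.21e+04
|T(j110)| = 3.4 × 110.5 / 1.21e+04 = 0.031074
20 log₁₀(0.031074) = -30.152 dB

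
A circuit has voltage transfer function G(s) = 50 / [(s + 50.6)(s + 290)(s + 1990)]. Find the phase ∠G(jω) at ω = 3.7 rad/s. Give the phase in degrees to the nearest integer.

∠(j3.7 + 50.6) = arctan(3.7/50.6) = 4.18°
∠(j3.7 + 290) = arctan(3.7/290) = 0.73°
∠(j3.7 + 1990) = arctan(3.7/1990) = 0.11°
∠G(j3.7) = − (4.18° + 0.73° + 0.11°) = -5.02°

-5°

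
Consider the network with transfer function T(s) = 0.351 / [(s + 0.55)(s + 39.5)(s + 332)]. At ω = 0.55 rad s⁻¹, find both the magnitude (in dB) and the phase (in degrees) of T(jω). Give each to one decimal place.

|T| = -89.3 dB, ∠T = -45.9°

|j0.55 + 0.55| = √(0.55² + 0.55²) = 0.7778
|j0.55 + 39.5| = √(0.55² + 39.5²) = 39.5
|j0.55 + 332| = √(0.55² + 332²) = 332
|T(j0.55)| = 0.351 / (0.7778 × 39.5 × 332) = 3.4407e-05
20 log₁₀(3.4407e-05) = -89.27 dB
∠(j0.55 + 0.55) = arctan(0.55/0.55) = 45.00°
∠(j0.55 + 39.5) = arctan(0.55/39.5) = 0.80°
∠(j0.55 + 332) = arctan(0.55/332) = 0.09°
∠T(j0.55) = − (45.00° + 0.80° + 0.09°) = -45.89°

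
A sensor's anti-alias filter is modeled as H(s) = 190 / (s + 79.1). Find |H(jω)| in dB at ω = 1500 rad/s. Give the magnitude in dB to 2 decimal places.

-17.96 dB

|j1500 + 79.1| = √(1500² + 79.1²) = 1502
|H(j1500)| = 190 / 1502 = 0.12649
20 log₁₀(0.12649) = -17.959 dB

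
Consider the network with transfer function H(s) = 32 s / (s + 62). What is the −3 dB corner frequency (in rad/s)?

For a single-pole high-pass, the −3 dB point is at the pole: ω = 62 rad/s.

62 rad/s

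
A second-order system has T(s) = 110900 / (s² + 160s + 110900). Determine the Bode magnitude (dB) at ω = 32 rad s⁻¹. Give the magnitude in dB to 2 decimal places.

|(j32)² + 160(j32) + 110900| = |1.0988e+05 + j5120| = 1.1e+05
|T(j32)| = 110900 / 1.1e+05 = 1.0082
20 log₁₀(1.0082) = 0.071 dB

0.07 dB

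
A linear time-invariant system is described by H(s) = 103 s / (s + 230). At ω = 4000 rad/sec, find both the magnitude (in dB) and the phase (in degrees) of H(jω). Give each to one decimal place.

|j4000| = 4000
|j4000 + 230| = √(4000² + 230²) = 4007
|H(j4000)| = 103 × 4000 / 4007 = 102.83
20 log₁₀(102.83) = 40.24 dB
∠(j4000) = 90.00°
∠(j4000 + 230) = arctan(4000/230) = 86.71°
∠H(j4000) = 90.00° − 86.71° = 3.29°

|H| = 40.2 dB, ∠H = 3.3°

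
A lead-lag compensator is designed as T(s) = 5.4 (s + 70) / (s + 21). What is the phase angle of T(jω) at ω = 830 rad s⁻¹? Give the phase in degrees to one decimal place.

∠(j830 + 70) = arctan(830/70) = 85.18°
∠(j830 + 21) = arctan(830/21) = 88.55°
∠T(j830) = 85.18° − 88.55° = -3.37°

-3.4°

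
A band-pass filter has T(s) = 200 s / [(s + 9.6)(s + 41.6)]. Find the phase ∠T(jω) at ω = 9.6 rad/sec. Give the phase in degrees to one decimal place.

∠(j9.6) = 90.00°
∠(j9.6 + 9.6) = arctan(9.6/9.6) = 45.00°
∠(j9.6 + 41.6) = arctan(9.6/41.6) = 12.99°
∠T(j9.6) = 90.00° − (45.00° + 12.99°) = 32.01°

32.0°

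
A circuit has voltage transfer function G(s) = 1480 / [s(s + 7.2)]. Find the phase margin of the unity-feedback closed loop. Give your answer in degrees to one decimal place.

10.7°

Gain crossover: |G(jω)| = 1 at ω ≈ 38.1 rad/sec.
∠G(j38.1) = −90° − arctan(38.1/7.2) ≈ -169.31°
PM = 180° + (-169.31°) = 10.69°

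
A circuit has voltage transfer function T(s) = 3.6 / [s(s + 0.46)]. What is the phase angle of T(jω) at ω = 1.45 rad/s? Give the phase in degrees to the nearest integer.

-162 deg

∠(j1.45 + 0.46) = arctan(1.45/0.46) = 72.40°
∠(j1.45) = 90.00°
∠T(j1.45) = − (72.40° + 90.00°) = -162.40°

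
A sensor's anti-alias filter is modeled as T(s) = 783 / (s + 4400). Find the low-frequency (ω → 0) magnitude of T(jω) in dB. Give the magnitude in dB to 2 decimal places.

T(0) = 783 / 4400 = 0.17795
20 log₁₀(0.17795) = -14.994 dB

-14.99 dB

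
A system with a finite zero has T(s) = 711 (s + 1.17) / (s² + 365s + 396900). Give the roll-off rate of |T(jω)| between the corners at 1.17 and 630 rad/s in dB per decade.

20 dB/decade

In this band the factors already past their corner are: zero at 1.17; net slope = 20 dB/decade.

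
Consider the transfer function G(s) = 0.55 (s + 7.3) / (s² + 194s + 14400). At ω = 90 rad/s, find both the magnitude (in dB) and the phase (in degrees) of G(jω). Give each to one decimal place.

|j90 + 7.3| = √(90² + 7.3²) = 90.3
|(j90)² + 194(j90) + 14400| = |6300 + j17460| = 1.856e+04
|G(j90)| = 0.55 × 90.3 / 1.856e+04 = 0.0026755
20 log₁₀(0.0026755) = -51.45 dB
∠(j90 + 7.3) = arctan(90/7.3) = 85.36°
∠[(j90)² + 194(j90) + 14400] = ∠[6300 + j17460] = 70.16°
∠G(j90) = 85.36° − 70.16° = 15.20°

|G| = -51.5 dB, ∠G = 15.2°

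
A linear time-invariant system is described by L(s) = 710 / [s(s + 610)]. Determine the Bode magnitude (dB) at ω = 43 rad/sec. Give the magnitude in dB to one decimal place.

|j43 + 610| = √(43² + 610²) = 611.5
|j43| = 43
|L(j43)| = 710 / (611.5 × 43) = 0.027001
20 log₁₀(0.027001) = -31.37 dB

-31.4 dB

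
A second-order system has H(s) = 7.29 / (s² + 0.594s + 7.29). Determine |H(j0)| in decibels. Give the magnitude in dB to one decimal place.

H(0) = 7.29 / 7.29 = 1
20 log₁₀(1) = 0.00 dB

0.0 dB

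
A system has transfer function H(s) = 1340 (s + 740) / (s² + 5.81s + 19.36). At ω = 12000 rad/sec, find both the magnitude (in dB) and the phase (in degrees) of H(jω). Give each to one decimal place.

|j12000 + 740| = √(12000² + 740²) = 1.202e+04
|(j12000)² + 5.81(j12000) + 19.36| = |-1.44e+08 + j69720| = 1.44e+08
|H(j12000)| = 1340 × 1.202e+04 / 1.44e+08 = 0.11188
20 log₁₀(0.11188) = -19.03 dB
∠(j12000 + 740) = arctan(12000/740) = 86.47°
∠[(j12000)² + 5.81(j12000) + 19.36] = ∠[-1.44e+08 + j69720] = 179.97°
∠H(j12000) = 86.47° − 179.97° = -93.50°

|H| = -19.0 dB, ∠H = -93.5°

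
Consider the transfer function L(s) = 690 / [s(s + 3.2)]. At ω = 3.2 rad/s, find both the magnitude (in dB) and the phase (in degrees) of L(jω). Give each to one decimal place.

|j3.2 + 3.2| = √(3.2² + 3.2²) = 4.525
|j3.2| = 3.2
|L(j3.2)| = 690 / (4.525 × 3.2) = 47.647
20 log₁₀(47.647) = 33.56 dB
∠(j3.2 + 3.2) = arctan(3.2/3.2) = 45.00°
∠(j3.2) = 90.00°
∠L(j3.2) = − (45.00° + 90.00°) = -135.00°

|L| = 33.6 dB, ∠L = -135.0°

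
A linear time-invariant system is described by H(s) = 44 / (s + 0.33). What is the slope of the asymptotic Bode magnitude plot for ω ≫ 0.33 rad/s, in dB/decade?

-20 dB/decade

With 0 zeros and 1 pole, the high-frequency asymptotic slope is 20 × (0 − 1) = -20 dB/decade.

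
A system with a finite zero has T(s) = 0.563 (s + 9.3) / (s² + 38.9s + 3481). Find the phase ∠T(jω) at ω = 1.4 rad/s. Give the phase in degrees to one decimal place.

7.7°

∠(j1.4 + 9.3) = arctan(1.4/9.3) = 8.56°
∠[(j1.4)² + 38.9(j1.4) + 3481] = ∠[3479 + j54.46] = 0.90°
∠T(j1.4) = 8.56° − 0.90° = 7.66°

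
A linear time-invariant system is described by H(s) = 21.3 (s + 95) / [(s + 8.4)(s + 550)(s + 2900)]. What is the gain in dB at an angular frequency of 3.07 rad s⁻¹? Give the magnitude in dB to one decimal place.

-77.0 dB

|j3.07 + 95| = √(3.07² + 95²) = 95.05
|j3.07 + 8.4| = √(3.07² + 8.4²) = 8.943
|j3.07 + 550| = √(3.07² + 550²) = 550
|j3.07 + 2900| = √(3.07² + 2900²) = 2900
|H(j3.07)| = 21.3 × 95.05 / (8.943 × 550 × 2900) = 0.00014192
20 log₁₀(0.00014192) = -76.96 dB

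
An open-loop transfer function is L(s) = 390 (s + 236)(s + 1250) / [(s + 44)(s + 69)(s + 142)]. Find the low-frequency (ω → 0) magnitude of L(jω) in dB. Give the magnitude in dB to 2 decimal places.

48.53 dB

L(0) = 390 × 236 × 1250 / (44 × 69 × 142) = 266.87
20 log₁₀(266.87) = 48.526 dB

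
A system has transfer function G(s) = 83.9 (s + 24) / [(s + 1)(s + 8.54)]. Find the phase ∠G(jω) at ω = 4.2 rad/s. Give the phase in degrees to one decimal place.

∠(j4.2 + 24) = arctan(4.2/24) = 9.93°
∠(j4.2 + 1) = arctan(4.2/1) = 76.61°
∠(j4.2 + 8.54) = arctan(4.2/8.54) = 26.19°
∠G(j4.2) = 9.93° − (76.61° + 26.19°) = -92.87°

-92.9 deg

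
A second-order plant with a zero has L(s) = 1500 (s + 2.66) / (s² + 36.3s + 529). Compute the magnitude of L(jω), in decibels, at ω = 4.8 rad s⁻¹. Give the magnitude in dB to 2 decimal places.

23.74 dB

|j4.8 + 2.66| = √(4.8² + 2.66²) = 5.488
|(j4.8)² + 36.3(j4.8) + 529| = |505.96 + j174.24| = 535.1
|L(j4.8)| = 1500 × 5.488 / 535.1 = 15.383
20 log₁₀(15.383) = 23.741 dB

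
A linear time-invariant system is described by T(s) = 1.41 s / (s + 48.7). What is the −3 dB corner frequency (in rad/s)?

48.7 rad/s

For a single-pole high-pass, the −3 dB point is at the pole: ω = 48.7 rad/s.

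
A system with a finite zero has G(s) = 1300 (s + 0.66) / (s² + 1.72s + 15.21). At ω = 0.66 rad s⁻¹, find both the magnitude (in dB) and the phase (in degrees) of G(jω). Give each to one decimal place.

|j0.66 + 0.66| = √(0.66² + 0.66²) = 0.9334
|(j0.66)² + 1.72(j0.66) + 15.21| = |14.774 + j1.1352| = 14.82
|G(j0.66)| = 1300 × 0.9334 / 14.82 = 81.887
20 log₁₀(81.887) = 38.26 dB
∠(j0.66 + 0.66) = arctan(0.66/0.66) = 45.00°
∠[(j0.66)² + 1.72(j0.66) + 15.21] = ∠[14.774 + j1.1352] = 4.39°
∠G(j0.66) = 45.00° − 4.39° = 40.61°

|G| = 38.3 dB, ∠G = 40.6 deg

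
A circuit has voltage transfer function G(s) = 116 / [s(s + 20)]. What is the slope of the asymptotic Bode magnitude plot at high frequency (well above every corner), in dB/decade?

-40 dB/decade

With 0 zeros and 2 poles, the high-frequency asymptotic slope is 20 × (0 − 2) = -40 dB/decade.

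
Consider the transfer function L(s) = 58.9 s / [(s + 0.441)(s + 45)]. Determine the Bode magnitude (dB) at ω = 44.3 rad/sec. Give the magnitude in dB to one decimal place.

-0.6 dB

|j44.3| = 44.3
|j44.3 + 0.441| = √(44.3² + 0.441²) = 44.3
|j44.3 + 45| = √(44.3² + 45²) = 63.15
|L(j44.3)| = 58.9 × 44.3 / (44.3 × 63.15) = 0.9327
20 log₁₀(0.9327) = -0.61 dB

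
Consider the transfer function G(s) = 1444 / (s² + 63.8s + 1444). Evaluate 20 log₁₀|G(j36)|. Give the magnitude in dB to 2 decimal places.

|(j36)² + 63.8(j36) + 1444| = |148 + j2296.8| = 2302
|G(j36)| = 1444 / 2302 = 0.6274
20 log₁₀(0.6274) = -4.049 dB

-4.05 dB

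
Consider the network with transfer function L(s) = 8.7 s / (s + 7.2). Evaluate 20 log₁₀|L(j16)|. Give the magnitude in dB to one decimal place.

|j16| = 16
|j16 + 7.2| = √(16² + 7.2²) = 17.55
|L(j16)| = 8.7 × 16 / 17.55 = 7.9337
20 log₁₀(7.9337) = 17.99 dB

18.0 dB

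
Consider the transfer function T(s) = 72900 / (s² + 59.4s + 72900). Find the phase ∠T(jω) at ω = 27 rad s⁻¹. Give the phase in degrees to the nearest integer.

-1°

∠[(j27)² + 59.4(j27) + 72900] = ∠[72171 + j1603.8] = 1.27°
∠T(j27) = −1.27° = -1.27°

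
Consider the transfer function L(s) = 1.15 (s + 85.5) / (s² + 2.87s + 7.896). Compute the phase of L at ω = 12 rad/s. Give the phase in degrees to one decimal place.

∠(j12 + 85.5) = arctan(12/85.5) = 7.99°
∠[(j12)² + 2.87(j12) + 7.896] = ∠[-136.1 + j34.44] = 165.80°
∠L(j12) = 7.99° − 165.80° = -157.81°

-157.8°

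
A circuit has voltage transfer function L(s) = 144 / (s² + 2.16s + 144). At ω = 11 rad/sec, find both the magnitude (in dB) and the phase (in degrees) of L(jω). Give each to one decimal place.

|(j11)² + 2.16(j11) + 144| = |23 + j23.76| = 33.07
|L(j11)| = 144 / 33.07 = 4.3546
20 log₁₀(4.3546) = 12.78 dB
∠[(j11)² + 2.16(j11) + 144] = ∠[23 + j23.76] = 45.93°
∠L(j11) = −45.93° = -45.93°

|L| = 12.8 dB, ∠L = -45.9 deg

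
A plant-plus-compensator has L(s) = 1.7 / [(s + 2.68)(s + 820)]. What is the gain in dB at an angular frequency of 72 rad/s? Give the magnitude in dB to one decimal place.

-90.9 dB

|j72 + 2.68| = √(72² + 2.68²) = 72.05
|j72 + 820| = √(72² + 820²) = 823.2
|L(j72)| = 1.7 / (72.05 × 823.2) = 2.8664e-05
20 log₁₀(2.8664e-05) = -90.85 dB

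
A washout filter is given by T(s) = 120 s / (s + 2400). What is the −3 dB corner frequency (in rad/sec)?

2400 rad/sec

For a single-pole high-pass, the −3 dB point is at the pole: ω = 2400 rad/sec.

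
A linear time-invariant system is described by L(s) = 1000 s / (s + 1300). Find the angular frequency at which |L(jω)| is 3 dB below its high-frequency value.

For a single-pole high-pass, the −3 dB point is at the pole: ω = 1300 rad/s.

1300 rad/s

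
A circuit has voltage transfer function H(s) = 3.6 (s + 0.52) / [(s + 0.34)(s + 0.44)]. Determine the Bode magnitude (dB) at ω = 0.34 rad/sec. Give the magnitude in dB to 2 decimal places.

18.45 dB

|j0.34 + 0.52| = √(0.34² + 0.52²) = 0.6213
|j0.34 + 0.34| = √(0.34² + 0.34²) = 0.4808
|j0.34 + 0.44| = √(0.34² + 0.44²) = 0.5561
|H(j0.34)| = 3.6 × 0.6213 / (0.4808 × 0.5561) = 8.3653
20 log₁₀(8.3653) = 18.450 dB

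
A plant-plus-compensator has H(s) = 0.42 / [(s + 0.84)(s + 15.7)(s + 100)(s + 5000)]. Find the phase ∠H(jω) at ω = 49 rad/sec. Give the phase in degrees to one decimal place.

-187.9°

∠(j49 + 0.84) = arctan(49/0.84) = 89.02°
∠(j49 + 15.7) = arctan(49/15.7) = 72.23°
∠(j49 + 100) = arctan(49/100) = 26.10°
∠(j49 + 5000) = arctan(49/5000) = 0.56°
∠H(j49) = − (89.02° + 72.23° + 26.10° + 0.56°) = -187.92°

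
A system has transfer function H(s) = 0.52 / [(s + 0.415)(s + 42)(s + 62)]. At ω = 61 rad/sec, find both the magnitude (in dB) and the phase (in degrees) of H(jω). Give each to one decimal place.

|H| = -117.6 dB, ∠H = -189.6 deg

|j61 + 0.415| = √(61² + 0.415²) = 61
|j61 + 42| = √(61² + 42²) = 74.06
|j61 + 62| = √(61² + 62²) = 86.98
|H(j61)| = 0.52 / (61 × 74.06 × 86.98) = 1.3233e-06
20 log₁₀(1.3233e-06) = -117.57 dB
∠(j61 + 0.415) = arctan(61/0.415) = 89.61°
∠(j61 + 42) = arctan(61/42) = 55.45°
∠(j61 + 62) = arctan(61/62) = 44.53°
∠H(j61) = − (89.61° + 55.45° + 44.53°) = -189.60°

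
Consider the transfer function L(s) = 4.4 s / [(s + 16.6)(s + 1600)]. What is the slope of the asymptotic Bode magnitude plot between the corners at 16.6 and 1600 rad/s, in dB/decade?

0 dB/decade

In this band the factors already past their corner are: 1 differentiator zero, pole at 16.6; net slope = 0 dB/decade.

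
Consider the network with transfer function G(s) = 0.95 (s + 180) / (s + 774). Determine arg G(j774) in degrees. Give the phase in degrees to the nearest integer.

32°

∠(j774 + 180) = arctan(774/180) = 76.91°
∠(j774 + 774) = arctan(774/774) = 45.00°
∠G(j774) = 76.91° − 45.00° = 31.91°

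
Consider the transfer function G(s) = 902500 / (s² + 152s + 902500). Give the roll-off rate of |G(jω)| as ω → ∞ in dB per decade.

-40 dB/decade

With 0 zeros and 2 poles, the high-frequency asymptotic slope is 20 × (0 − 2) = -40 dB/decade.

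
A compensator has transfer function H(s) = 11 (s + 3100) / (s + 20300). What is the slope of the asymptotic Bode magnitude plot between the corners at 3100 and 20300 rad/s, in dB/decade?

20 dB/decade

In this band the factors already past their corner are: zero at 3100; net slope = 20 dB/decade.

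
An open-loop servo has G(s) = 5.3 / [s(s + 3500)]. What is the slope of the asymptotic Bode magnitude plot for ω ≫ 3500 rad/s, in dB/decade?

-40 dB/decade

With 0 zeros and 2 poles, the high-frequency asymptotic slope is 20 × (0 − 2) = -40 dB/decade.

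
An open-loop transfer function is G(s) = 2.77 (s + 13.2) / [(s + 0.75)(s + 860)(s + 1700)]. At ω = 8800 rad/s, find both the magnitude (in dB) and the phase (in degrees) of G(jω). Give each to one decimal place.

|j8800 + 13.2| = √(8800² + 13.2²) = 8800
|j8800 + 0.75| = √(8800² + 0.75²) = 8800
|j8800 + 860| = √(8800² + 860²) = 8842
|j8800 + 1700| = √(8800² + 1700²) = 8963
|G(j8800)| = 2.77 × 8800 / (8800 × 8842 × 8963) = 3.4954e-08
20 log₁₀(3.4954e-08) = -149.13 dB
∠(j8800 + 13.2) = arctan(8800/13.2) = 89.91°
∠(j8800 + 0.75) = arctan(8800/0.75) = 90.00°
∠(j8800 + 860) = arctan(8800/860) = 84.42°
∠(j8800 + 1700) = arctan(8800/1700) = 79.07°
∠G(j8800) = 89.91° − (90.00° + 84.42° + 79.07°) = -163.57°

|G| = -149.1 dB, ∠G = -163.6°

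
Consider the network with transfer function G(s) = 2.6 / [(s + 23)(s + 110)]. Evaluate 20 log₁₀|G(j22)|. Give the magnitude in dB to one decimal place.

-62.8 dB

|j22 + 23| = √(22² + 23²) = 31.83
|j22 + 110| = √(22² + 110²) = 112.2
|G(j22)| = 2.6 / (31.83 × 112.2) = 0.00072821
20 log₁₀(0.00072821) = -62.75 dB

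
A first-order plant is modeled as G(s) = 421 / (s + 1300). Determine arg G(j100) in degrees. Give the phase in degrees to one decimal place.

∠(j100 + 1300) = arctan(100/1300) = 4.40°
∠G(j100) = −4.40° = -4.40°

-4.4°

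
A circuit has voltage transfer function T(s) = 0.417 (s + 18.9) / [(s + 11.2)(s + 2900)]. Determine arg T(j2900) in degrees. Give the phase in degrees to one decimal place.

∠(j2900 + 18.9) = arctan(2900/18.9) = 89.63°
∠(j2900 + 11.2) = arctan(2900/11.2) = 89.78°
∠(j2900 + 2900) = arctan(2900/2900) = 45.00°
∠T(j2900) = 89.63° − (89.78° + 45.00°) = -45.15°

-45.2°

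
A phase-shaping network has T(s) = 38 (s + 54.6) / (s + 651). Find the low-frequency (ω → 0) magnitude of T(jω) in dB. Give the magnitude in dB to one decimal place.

T(0) = 38 × 54.6 / 651 = 3.1871
20 log₁₀(3.1871) = 10.07 dB

10.1 dB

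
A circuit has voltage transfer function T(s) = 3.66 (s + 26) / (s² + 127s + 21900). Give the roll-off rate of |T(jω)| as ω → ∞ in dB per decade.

With 1 zero and 2 poles, the high-frequency asymptotic slope is 20 × (1 − 2) = -20 dB/decade.

-20 dB/decade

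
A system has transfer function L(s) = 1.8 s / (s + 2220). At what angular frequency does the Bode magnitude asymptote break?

2220 rad/s

The single real pole at s = −2220 gives a corner at ω = 2220 rad/s.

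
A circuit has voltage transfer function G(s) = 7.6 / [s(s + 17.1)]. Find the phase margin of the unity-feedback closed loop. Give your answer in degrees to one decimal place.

Gain crossover: |G(jω)| = 1 at ω ≈ 0.444 rad s⁻¹.
∠G(j0.444) = −90° − arctan(0.444/17.1) ≈ -91.49°
PM = 180° + (-91.49°) = 88.51°

88.5°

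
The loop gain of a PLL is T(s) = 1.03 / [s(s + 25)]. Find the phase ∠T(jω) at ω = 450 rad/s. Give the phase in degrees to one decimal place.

-176.8°

∠(j450 + 25) = arctan(450/25) = 86.82°
∠(j450) = 90.00°
∠T(j450) = − (86.82° + 90.00°) = -176.82°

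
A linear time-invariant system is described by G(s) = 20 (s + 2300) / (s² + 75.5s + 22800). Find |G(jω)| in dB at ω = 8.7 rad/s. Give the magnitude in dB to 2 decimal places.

6.12 dB

|j8.7 + 2300| = √(8.7² + 2300²) = 2300
|(j8.7)² + 75.5(j8.7) + 22800| = |22724 + j656.85| = 2.273e+04
|G(j8.7)| = 20 × 2300 / 2.273e+04 = 2.0234
20 log₁₀(2.0234) = 6.122 dB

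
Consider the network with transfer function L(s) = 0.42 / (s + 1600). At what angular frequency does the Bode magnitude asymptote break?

1600 rad s⁻¹

The single real pole at s = −1600 gives a corner at ω = 1600 rad s⁻¹.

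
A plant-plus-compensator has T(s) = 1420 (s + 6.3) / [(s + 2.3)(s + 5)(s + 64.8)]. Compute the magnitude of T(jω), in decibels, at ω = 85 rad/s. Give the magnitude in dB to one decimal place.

-16.1 dB

|j85 + 6.3| = √(85² + 6.3²) = 85.23
|j85 + 2.3| = √(85² + 2.3²) = 85.03
|j85 + 5| = √(85² + 5²) = 85.15
|j85 + 64.8| = √(85² + 64.8²) = 106.9
|T(j85)| = 1420 × 85.23 / (85.03 × 85.15 × 106.9) = 0.1564
20 log₁₀(0.1564) = -16.12 dB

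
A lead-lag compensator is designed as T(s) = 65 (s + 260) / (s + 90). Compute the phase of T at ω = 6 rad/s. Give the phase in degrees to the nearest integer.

-2°

∠(j6 + 260) = arctan(6/260) = 1.32°
∠(j6 + 90) = arctan(6/90) = 3.81°
∠T(j6) = 1.32° − 3.81° = -2.49°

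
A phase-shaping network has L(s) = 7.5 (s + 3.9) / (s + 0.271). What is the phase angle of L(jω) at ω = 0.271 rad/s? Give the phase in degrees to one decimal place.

-41.0°

∠(j0.271 + 3.9) = arctan(0.271/3.9) = 3.97°
∠(j0.271 + 0.271) = arctan(0.271/0.271) = 45.00°
∠L(j0.271) = 3.97° − 45.00° = -41.03°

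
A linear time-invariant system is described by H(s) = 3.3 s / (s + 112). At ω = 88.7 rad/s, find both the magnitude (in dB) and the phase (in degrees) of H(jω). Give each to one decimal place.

|j88.7| = 88.7
|j88.7 + 112| = √(88.7² + 112²) = 142.9
|H(j88.7)| = 3.3 × 88.7 / 142.9 = 2.0488
20 log₁₀(2.0488) = 6.23 dB
∠(j88.7) = 90.00°
∠(j88.7 + 112) = arctan(88.7/112) = 38.38°
∠H(j88.7) = 90.00° − 38.38° = 51.62°

|H| = 6.2 dB, ∠H = 51.6°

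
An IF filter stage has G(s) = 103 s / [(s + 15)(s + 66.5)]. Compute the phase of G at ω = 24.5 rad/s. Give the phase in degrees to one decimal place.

11.3°

∠(j24.5) = 90.00°
∠(j24.5 + 15) = arctan(24.5/15) = 58.52°
∠(j24.5 + 66.5) = arctan(24.5/66.5) = 20.22°
∠G(j24.5) = 90.00° − (58.52° + 20.22°) = 11.25°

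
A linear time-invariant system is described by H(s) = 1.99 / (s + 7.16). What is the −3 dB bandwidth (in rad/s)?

7.16 rad/s

For a single-pole low-pass, the −3 dB point is at the pole: ω = 7.16 rad/s.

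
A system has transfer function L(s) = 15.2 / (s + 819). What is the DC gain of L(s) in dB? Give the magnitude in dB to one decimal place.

-34.6 dB

L(0) = 15.2 / 819 = 0.018559
20 log₁₀(0.018559) = -34.63 dB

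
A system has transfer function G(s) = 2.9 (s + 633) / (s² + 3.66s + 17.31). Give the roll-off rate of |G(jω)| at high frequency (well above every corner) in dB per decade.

With 1 zero and 2 poles, the high-frequency asymptotic slope is 20 × (1 − 2) = -20 dB/decade.

-20 dB/decade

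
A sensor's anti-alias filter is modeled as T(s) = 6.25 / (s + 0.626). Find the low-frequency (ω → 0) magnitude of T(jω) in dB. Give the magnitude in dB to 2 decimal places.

19.99 dB

T(0) = 6.25 / 0.626 = 9.984
20 log₁₀(9.984) = 19.986 dB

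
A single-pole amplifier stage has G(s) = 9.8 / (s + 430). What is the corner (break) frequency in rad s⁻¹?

The single real pole at s = −430 gives a corner at ω = 430 rad s⁻¹.

430 rad s⁻¹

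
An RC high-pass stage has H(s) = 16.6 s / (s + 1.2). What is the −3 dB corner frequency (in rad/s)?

For a single-pole high-pass, the −3 dB point is at the pole: ω = 1.2 rad/s.

1.2 rad/s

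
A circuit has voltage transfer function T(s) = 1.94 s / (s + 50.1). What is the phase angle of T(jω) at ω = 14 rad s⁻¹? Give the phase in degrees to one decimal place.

∠(j14) = 90.00°
∠(j14 + 50.1) = arctan(14/50.1) = 15.61°
∠T(j14) = 90.00° − 15.61° = 74.39°

74.4°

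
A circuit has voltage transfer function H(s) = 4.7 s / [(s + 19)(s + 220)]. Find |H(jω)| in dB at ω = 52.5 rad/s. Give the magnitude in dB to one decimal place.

|j52.5| = 52.5
|j52.5 + 19| = √(52.5² + 19²) = 55.83
|j52.5 + 220| = √(52.5² + 220²) = 226.2
|H(j52.5)| = 4.7 × 52.5 / (55.83 × 226.2) = 0.01954
20 log₁₀(0.01954) = -34.18 dB

-34.2 dB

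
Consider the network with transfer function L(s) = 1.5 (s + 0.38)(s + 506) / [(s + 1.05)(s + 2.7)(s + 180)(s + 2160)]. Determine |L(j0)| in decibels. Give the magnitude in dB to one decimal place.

L(0) = 1.5 × 0.38 × 506 / (1.05 × 2.7 × 180 × 2160) = 0.00026167
20 log₁₀(0.00026167) = -71.65 dB

-71.6 dB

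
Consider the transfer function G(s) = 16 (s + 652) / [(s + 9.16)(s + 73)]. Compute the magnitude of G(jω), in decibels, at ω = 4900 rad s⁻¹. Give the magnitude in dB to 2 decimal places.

|j4900 + 652| = √(4900² + 652²) = 4943
|j4900 + 9.16| = √(4900² + 9.16²) = 4900
|j4900 + 73| = √(4900² + 73²) = 4901
|G(j4900)| = 16 × 4943 / (4900 × 4901) = 0.0032937
20 log₁₀(0.0032937) = -49.646 dB

-49.65 dB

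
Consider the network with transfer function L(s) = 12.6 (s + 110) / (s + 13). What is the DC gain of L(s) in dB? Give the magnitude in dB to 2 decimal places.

L(0) = 12.6 × 110 / 13 = 106.62
20 log₁₀(106.62) = 40.556 dB

40.56 dB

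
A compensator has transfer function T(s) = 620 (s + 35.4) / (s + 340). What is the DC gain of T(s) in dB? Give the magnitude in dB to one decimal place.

T(0) = 620 × 35.4 / 340 = 64.553
20 log₁₀(64.553) = 36.20 dB

36.2 dB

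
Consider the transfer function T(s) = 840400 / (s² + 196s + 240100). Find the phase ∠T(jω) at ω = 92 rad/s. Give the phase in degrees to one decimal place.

∠[(j92)² + 196(j92) + 240100] = ∠[2.3164e+05 + j18032] = 4.45°
∠T(j92) = −4.45° = -4.45°

-4.5°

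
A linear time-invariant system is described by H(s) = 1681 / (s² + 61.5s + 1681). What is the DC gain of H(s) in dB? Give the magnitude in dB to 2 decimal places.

H(0) = 1681 / 1681 = 1
20 log₁₀(1) = 0.000 dB

0.00 dB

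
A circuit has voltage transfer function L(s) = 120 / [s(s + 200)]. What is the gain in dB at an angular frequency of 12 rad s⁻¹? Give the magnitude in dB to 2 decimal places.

|j12 + 200| = √(12² + 200²) = 200.4
|j12| = 12
|L(j12)| = 120 / (200.4 × 12) = 0.04991
20 log₁₀(0.04991) = -26.036 dB

-26.04 dB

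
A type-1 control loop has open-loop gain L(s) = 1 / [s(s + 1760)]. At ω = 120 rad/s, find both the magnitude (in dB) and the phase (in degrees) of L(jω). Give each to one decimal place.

|L| = -106.5 dB, ∠L = -93.9°

|j120 + 1760| = √(120² + 1760²) = 1764
|j120| = 120
|L(j120)| = 1 / (1764 × 120) = 4.7239e-06
20 log₁₀(4.7239e-06) = -106.51 dB
∠(j120 + 1760) = arctan(120/1760) = 3.90°
∠(j120) = 90.00°
∠L(j120) = − (3.90° + 90.00°) = -93.90°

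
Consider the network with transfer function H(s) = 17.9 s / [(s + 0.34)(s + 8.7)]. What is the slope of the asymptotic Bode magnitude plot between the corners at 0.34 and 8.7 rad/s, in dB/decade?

0 dB/decade

In this band the factors already past their corner are: 1 differentiator zero, pole at 0.34; net slope = 0 dB/decade.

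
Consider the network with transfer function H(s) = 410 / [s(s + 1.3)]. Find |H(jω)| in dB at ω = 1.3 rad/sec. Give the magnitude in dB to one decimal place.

44.7 dB

|j1.3 + 1.3| = √(1.3² + 1.3²) = 1.838
|j1.3| = 1.3
|H(j1.3)| = 410 / (1.838 × 1.3) = 171.55
20 log₁₀(171.55) = 44.69 dB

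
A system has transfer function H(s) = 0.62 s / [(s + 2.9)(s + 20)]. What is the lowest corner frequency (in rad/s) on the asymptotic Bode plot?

Break frequencies occur at each pole and zero magnitude: 2.9 rad/s, 20 rad/s.
The lowest is 2.9 rad/s.

2.9 rad/s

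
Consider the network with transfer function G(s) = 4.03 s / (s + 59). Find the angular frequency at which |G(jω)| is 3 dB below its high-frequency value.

For a single-pole high-pass, the −3 dB point is at the pole: ω = 59 rad/s.

59 rad/s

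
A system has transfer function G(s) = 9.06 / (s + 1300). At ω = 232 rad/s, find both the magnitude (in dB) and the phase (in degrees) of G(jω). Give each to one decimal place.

|G| = -43.3 dB, ∠G = -10.1°

|j232 + 1300| = √(232² + 1300²) = 1321
|G(j232)| = 9.06 / 1321 = 0.0068608
20 log₁₀(0.0068608) = -43.27 dB
∠(j232 + 1300) = arctan(232/1300) = 10.12°
∠G(j232) = −10.12° = -10.12°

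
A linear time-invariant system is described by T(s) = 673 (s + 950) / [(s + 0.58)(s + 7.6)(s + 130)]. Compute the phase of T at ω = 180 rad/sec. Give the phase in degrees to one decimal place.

∠(j180 + 950) = arctan(180/950) = 10.73°
∠(j180 + 0.58) = arctan(180/0.58) = 89.82°
∠(j180 + 7.6) = arctan(180/7.6) = 87.58°
∠(j180 + 130) = arctan(180/130) = 54.16°
∠T(j180) = 10.73° − (89.82° + 87.58° + 54.16°) = -220.83°

-220.8°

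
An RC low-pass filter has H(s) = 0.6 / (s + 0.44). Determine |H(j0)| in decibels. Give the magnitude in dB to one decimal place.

H(0) = 0.6 / 0.44 = 1.3636
20 log₁₀(1.3636) = 2.69 dB

2.7 dB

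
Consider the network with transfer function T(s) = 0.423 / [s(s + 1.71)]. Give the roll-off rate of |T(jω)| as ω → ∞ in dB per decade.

-40 dB/decade

With 0 zeros and 2 poles, the high-frequency asymptotic slope is 20 × (0 − 2) = -40 dB/decade.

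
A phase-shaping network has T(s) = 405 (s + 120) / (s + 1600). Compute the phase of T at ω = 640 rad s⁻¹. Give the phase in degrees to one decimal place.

∠(j640 + 120) = arctan(640/120) = 79.38°
∠(j640 + 1600) = arctan(640/1600) = 21.80°
∠T(j640) = 79.38° − 21.80° = 57.58°

57.6°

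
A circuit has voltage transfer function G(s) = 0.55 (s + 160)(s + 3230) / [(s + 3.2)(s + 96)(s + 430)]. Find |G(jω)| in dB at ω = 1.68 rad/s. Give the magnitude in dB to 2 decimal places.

5.60 dB

|j1.68 + 160| = √(1.68² + 160²) = 160
|j1.68 + 3230| = √(1.68² + 3230²) = 3230
|j1.68 + 3.2| = √(1.68² + 3.2²) = 3.614
|j1.68 + 96| = √(1.68² + 96²) = 96.01
|j1.68 + 430| = √(1.68² + 430²) = 430
|G(j1.68)| = 0.55 × 160 × 3230 / (3.614 × 96.01 × 430) = 1.905
20 log₁₀(1.905) = 5.598 dB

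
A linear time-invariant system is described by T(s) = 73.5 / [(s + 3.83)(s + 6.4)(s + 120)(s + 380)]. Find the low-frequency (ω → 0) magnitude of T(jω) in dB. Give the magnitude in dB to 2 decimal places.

-83.64 dB

T(0) = 73.5 / (3.83 × 6.4 × 120 × 380) = 6.5757e-05
20 log₁₀(6.5757e-05) = -83.641 dB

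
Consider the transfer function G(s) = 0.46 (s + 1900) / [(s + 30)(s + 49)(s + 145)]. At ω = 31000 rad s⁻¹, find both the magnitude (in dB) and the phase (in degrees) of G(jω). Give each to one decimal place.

|G| = -186.4 dB, ∠G = -183.1 deg

|j31000 + 1900| = √(31000² + 1900²) = 3.106e+04
|j31000 + 30| = √(31000² + 30²) = 3.1e+04
|j31000 + 49| = √(31000² + 49²) = 3.1e+04
|j31000 + 145| = √(31000² + 145²) = 3.1e+04
|G(j31000)| = 0.46 × 3.106e+04 / (3.1e+04 × 3.1e+04 × 3.1e+04) = 4.7956e-10
20 log₁₀(4.7956e-10) = -186.38 dB
∠(j31000 + 1900) = arctan(31000/1900) = 86.49°
∠(j31000 + 30) = arctan(31000/30) = 89.94°
∠(j31000 + 49) = arctan(31000/49) = 89.91°
∠(j31000 + 145) = arctan(31000/145) = 89.73°
∠G(j31000) = 86.49° − (89.94° + 89.91° + 89.73°) = -183.09°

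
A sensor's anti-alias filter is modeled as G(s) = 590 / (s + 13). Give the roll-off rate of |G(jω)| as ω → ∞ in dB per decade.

With 0 zeros and 1 pole, the high-frequency asymptotic slope is 20 × (0 − 1) = -20 dB/decade.

-20 dB/decade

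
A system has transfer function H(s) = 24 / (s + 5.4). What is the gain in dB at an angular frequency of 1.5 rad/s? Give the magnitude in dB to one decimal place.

|j1.5 + 5.4| = √(1.5² + 5.4²) = 5.604
|H(j1.5)| = 24 / 5.604 = 4.2823
20 log₁₀(4.2823) = 12.63 dB

12.6 dB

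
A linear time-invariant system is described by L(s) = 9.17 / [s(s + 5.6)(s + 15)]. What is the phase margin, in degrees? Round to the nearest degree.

88°

Gain crossover: |L(jω)| = 1 at ω ≈ 0.109 rad/s.
∠L(j0.109) = −90° − arctan(0.109/5.6) − arctan(0.109/15) ≈ -91.53°
PM = 180° + (-91.53°) = 88.47°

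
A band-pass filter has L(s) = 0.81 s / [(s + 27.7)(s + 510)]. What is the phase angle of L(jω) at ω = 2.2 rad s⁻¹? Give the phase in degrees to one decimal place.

85.2°

∠(j2.2) = 90.00°
∠(j2.2 + 27.7) = arctan(2.2/27.7) = 4.54°
∠(j2.2 + 510) = arctan(2.2/510) = 0.25°
∠L(j2.2) = 90.00° − (4.54° + 0.25°) = 85.21°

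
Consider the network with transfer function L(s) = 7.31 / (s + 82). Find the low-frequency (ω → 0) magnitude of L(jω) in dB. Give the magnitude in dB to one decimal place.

-21.0 dB

L(0) = 7.31 / 82 = 0.089146
20 log₁₀(0.089146) = -21.00 dB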